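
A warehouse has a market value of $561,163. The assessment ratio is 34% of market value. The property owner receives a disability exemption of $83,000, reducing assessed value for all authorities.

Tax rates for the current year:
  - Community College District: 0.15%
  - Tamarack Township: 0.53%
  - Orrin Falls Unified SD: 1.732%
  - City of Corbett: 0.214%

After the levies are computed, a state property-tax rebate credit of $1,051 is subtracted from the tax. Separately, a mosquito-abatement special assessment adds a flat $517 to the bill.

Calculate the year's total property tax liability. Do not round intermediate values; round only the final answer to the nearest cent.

$2,296.71

Assessed value = $561,163 × 0.34 = $190,795.42
Taxable value = $190,795.42 − $83,000 = $107,795.42
Community College District: $107,795.42 × 0.0015 = $161.69313
Tamarack Township: $107,795.42 × 0.0053 = $571.315726
Orrin Falls Unified SD: $107,795.42 × 0.01732 = $1,867.0166744
City of Corbett: $107,795.42 × 0.00214 = $230.6821988
Levies subtotal = $2,830.7077292
After credit = $2,830.7077292 − $1,051 = $1,779.7077292
Total = $1,779.7077292 + $517 = $2,296.7077292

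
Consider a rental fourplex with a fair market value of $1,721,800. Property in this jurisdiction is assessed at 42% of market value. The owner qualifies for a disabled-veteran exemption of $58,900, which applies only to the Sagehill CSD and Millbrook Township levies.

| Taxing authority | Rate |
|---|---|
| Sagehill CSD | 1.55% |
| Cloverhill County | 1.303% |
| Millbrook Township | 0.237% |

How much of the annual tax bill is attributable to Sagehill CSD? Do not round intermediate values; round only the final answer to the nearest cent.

$10,295.97

Assessed value = $1,721,800 × 0.42 = $723,156
Sagehill CSD taxable value = $723,156 − $58,900 = $664,256
Sagehill CSD levy = $664,256 × 0.0155 = $10,295.968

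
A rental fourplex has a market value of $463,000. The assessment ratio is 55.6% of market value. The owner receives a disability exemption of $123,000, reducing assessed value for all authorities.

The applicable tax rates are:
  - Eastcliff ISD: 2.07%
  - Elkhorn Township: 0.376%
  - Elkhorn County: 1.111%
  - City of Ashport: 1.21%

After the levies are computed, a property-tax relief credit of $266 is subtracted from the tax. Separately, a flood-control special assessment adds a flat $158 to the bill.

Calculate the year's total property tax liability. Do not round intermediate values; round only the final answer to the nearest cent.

$6,300.18

Assessed value = $463,000 × 0.556 = $257,428
Taxable value = $257,428 − $123,000 = $134,428
Eastcliff ISD: $134,428 × 0.0207 = $2,782.6596
Elkhorn Township: $134,428 × 0.00376 = $505.44928
Elkhorn County: $134,428 × 0.01111 = $1,493.49508
City of Ashport: $134,428 × 0.0121 = $1,626.5788
Levies subtotal = $6,408.18276
After credit = $6,408.18276 − $266 = $6,142.18276
Total = $6,142.18276 + $158 = $6,300.18276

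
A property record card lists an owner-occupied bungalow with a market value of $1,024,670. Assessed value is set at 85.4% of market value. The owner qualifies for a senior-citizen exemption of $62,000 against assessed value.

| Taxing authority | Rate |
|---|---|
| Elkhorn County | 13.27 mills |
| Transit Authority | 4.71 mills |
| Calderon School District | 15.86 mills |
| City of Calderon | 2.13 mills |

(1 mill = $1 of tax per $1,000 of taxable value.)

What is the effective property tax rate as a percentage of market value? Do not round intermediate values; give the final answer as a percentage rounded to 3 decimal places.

2.854%

Assessed value = $1,024,670 × 0.854 = $875,068.18
Taxable value = $875,068.18 − $62,000 = $813,068.18
Elkhorn County: $813,068.18 × 0.01327 = $10,789.4147486
Transit Authority: $813,068.18 × 0.00471 = $3,829.5511278
Calderon School District: $813,068.18 × 0.01586 = $12,895.2613348
City of Calderon: $813,068.18 × 0.00213 = $1,731.8352234
Total tax = $29,246.0624346
Effective rate = $29,246.0624346 ÷ $1,024,670 = 2.854% of market value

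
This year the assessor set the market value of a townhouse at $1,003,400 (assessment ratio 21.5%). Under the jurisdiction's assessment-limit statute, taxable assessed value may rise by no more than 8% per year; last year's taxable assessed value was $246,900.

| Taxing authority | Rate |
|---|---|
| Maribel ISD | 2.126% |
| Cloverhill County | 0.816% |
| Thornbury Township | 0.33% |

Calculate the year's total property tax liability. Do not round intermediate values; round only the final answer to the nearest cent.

Uncapped assessed value = $1,003,400 × 0.215 = $215,731
Cap limit = $246,900 × 1.08 = $266,652
Taxable assessed value = min($215,731, $266,652) = $215,731 (cap does not bind)
Maribel ISD: $215,731 × 0.02126 = $4,586.44106
Cloverhill County: $215,731 × 0.00816 = $1,760.36496
Thornbury Township: $215,731 × 0.0033 = $711.9123
Total = $7,058.71832

$7,058.72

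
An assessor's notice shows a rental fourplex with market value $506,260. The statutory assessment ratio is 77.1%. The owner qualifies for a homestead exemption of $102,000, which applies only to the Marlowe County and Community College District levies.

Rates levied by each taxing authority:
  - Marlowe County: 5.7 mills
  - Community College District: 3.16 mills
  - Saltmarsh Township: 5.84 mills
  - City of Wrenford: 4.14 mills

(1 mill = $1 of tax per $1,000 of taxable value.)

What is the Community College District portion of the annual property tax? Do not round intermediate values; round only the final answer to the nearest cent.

Assessed value = $506,260 × 0.771 = $390,326.46
Community College District taxable value = $390,326.46 − $102,000 = $288,326.46
Community College District levy = $288,326.46 × 0.00316 = $911.1116136

$911.11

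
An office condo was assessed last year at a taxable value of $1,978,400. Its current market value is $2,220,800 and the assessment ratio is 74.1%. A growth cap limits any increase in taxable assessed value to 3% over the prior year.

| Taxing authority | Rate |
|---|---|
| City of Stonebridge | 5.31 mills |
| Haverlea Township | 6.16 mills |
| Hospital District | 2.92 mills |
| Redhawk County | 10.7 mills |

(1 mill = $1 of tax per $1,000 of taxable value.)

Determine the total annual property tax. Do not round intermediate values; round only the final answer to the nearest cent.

Uncapped assessed value = $2,220,800 × 0.741 = $1,645,612.8
Cap limit = $1,978,400 × 1.03 = $2,037,752
Taxable assessed value = min($1,645,612.8, $2,037,752) = $1,645,612.8 (cap does not bind)
City of Stonebridge: $1,645,612.8 × 0.00531 = $8,738.203968
Haverlea Township: $1,645,612.8 × 0.00616 = $10,136.974848
Hospital District: $1,645,612.8 × 0.00292 = $4,805.189376
Redhawk County: $1,645,612.8 × 0.0107 = $17,608.05696
Total = $41,288.425152

$41,288.43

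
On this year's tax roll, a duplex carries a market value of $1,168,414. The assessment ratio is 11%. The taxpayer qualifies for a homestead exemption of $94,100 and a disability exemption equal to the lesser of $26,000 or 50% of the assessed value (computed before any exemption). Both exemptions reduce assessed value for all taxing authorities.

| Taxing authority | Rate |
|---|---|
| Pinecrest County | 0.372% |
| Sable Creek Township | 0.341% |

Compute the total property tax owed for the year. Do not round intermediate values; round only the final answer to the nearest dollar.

Assessed value = $1,168,414 × 0.11 = $128,525.54
Disability exemption = min($26,000, 50% × $128,525.54) = min($26,000, $64,262.77) = $26,000 (dollar cap binds)
Taxable value = $128,525.54 − $94,100 − $26,000 = $8,425.54
Pinecrest County: $8,425.54 × 0.00372 = $31.3430088
Sable Creek Township: $8,425.54 × 0.00341 = $28.7310914
Total = $60.0741002

$60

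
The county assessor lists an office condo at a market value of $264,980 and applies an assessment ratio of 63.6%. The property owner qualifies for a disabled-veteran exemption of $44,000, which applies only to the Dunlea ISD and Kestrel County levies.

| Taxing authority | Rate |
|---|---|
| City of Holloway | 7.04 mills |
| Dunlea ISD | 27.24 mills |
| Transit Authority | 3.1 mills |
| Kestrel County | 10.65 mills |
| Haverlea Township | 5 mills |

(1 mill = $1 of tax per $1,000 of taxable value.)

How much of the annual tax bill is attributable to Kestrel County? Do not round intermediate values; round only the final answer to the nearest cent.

$1,326.22

Assessed value = $264,980 × 0.636 = $168,527.28
Kestrel County taxable value = $168,527.28 − $44,000 = $124,527.28
Kestrel County levy = $124,527.28 × 0.01065 = $1,326.215532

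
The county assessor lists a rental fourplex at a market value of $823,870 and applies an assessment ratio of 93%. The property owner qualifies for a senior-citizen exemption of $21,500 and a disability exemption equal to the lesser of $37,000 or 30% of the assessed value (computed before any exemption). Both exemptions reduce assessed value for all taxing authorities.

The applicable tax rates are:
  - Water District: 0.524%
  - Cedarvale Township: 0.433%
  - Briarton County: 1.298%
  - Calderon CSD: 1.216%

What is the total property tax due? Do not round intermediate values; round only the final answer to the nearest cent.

$24,564.24

Assessed value = $823,870 × 0.93 = $766,199.1
Disability exemption = min($37,000, 30% × $766,199.1) = min($37,000, $229,859.73) = $37,000 (dollar cap binds)
Taxable value = $766,199.1 − $21,500 − $37,000 = $707,699.1
Water District: $707,699.1 × 0.00524 = $3,708.343284
Cedarvale Township: $707,699.1 × 0.00433 = $3,064.337103
Briarton County: $707,699.1 × 0.01298 = $9,185.934318
Calderon CSD: $707,699.1 × 0.01216 = $8,605.621056
Total = $24,564.235761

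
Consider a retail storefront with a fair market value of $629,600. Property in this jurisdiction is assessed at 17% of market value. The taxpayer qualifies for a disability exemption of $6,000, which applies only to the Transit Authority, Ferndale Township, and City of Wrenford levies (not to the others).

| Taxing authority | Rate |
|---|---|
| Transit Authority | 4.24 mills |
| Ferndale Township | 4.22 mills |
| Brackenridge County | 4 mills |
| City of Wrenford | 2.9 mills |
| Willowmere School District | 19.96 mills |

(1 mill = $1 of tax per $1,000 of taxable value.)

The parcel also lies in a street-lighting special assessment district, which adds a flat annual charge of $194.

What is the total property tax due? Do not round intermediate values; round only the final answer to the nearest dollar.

Assessed value = $629,600 × 0.17 = $107,032
Transit Authority: ($107,032 − $6,000) × 0.00424 = $101,032 × 0.00424 = $428.37568
Ferndale Township: ($107,032 − $6,000) × 0.00422 = $101,032 × 0.00422 = $426.35504
Brackenridge County: $107,032 × 0.004 = $428.128
City of Wrenford: ($107,032 − $6,000) × 0.0029 = $101,032 × 0.0029 = $292.9928
Willowmere School District: $107,032 × 0.01996 = $2,136.35872
Levies subtotal = $3,712.21024
Total = $3,712.21024 + $194 = $3,906.21024

$3,906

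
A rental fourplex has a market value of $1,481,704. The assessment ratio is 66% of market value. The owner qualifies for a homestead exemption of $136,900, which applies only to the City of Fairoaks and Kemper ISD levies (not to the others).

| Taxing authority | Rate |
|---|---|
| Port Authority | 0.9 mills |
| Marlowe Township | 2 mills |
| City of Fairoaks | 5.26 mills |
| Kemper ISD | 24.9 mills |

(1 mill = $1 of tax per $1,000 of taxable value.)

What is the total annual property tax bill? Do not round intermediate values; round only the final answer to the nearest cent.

Assessed value = $1,481,704 × 0.66 = $977,924.64
Port Authority: $977,924.64 × 0.0009 = $880.132176
Marlowe Township: $977,924.64 × 0.002 = $1,955.84928
City of Fairoaks: ($977,924.64 − $136,900) × 0.00526 = $841,024.64 × 0.00526 = $4,423.7896064
Kemper ISD: ($977,924.64 − $136,900) × 0.0249 = $841,024.64 × 0.0249 = $20,941.513536
Total = $28,201.2845984

$28,201.28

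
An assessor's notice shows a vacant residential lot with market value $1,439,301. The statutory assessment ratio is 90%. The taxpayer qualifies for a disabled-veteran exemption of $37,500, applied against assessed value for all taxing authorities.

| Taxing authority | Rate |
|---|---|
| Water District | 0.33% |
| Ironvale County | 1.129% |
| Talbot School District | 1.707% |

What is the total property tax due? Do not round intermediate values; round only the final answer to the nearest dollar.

$39,824

Assessed value = $1,439,301 × 0.9 = $1,295,370.9
Taxable value = $1,295,370.9 − $37,500 = $1,257,870.9
Water District: $1,257,870.9 × 0.0033 = $4,150.97397
Ironvale County: $1,257,870.9 × 0.01129 = $14,201.362461
Talbot School District: $1,257,870.9 × 0.01707 = $21,471.856263
Total = $4,150.97397 + $14,201.362461 + $21,471.856263 = $39,824.192694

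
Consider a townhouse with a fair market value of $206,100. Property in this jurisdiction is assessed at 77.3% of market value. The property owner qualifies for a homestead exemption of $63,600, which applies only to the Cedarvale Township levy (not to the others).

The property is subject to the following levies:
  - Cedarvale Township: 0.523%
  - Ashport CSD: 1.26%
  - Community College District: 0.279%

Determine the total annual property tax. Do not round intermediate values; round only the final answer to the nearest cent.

$2,952.45

Assessed value = $206,100 × 0.773 = $159,315.3
Cedarvale Township: ($159,315.3 − $63,600) × 0.00523 = $95,715.3 × 0.00523 = $500.591019
Ashport CSD: $159,315.3 × 0.0126 = $2,007.37278
Community College District: $159,315.3 × 0.00279 = $444.489687
Total = $2,952.453486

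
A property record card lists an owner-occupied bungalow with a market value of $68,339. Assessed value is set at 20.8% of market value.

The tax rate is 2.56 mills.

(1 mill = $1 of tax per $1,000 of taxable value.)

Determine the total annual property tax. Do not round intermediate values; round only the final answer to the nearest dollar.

$36

Assessed value = $68,339 × 0.208 = $14,214.512
Tax = $14,214.512 × 0.00256 = $36.38915072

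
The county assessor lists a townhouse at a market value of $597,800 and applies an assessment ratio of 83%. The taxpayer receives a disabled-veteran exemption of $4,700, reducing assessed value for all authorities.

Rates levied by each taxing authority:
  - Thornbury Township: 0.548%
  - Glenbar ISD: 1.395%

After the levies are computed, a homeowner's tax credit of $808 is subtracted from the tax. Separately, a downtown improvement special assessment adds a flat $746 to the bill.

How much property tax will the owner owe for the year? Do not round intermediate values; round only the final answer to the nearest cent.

Assessed value = $597,800 × 0.83 = $496,174
Taxable value = $496,174 − $4,700 = $491,474
Thornbury Township: $491,474 × 0.00548 = $2,693.27752
Glenbar ISD: $491,474 × 0.01395 = $6,856.0623
Levies subtotal = $9,549.33982
After credit = $9,549.33982 − $808 = $8,741.33982
Total = $8,741.33982 + $746 = $9,487.33982

$9,487.34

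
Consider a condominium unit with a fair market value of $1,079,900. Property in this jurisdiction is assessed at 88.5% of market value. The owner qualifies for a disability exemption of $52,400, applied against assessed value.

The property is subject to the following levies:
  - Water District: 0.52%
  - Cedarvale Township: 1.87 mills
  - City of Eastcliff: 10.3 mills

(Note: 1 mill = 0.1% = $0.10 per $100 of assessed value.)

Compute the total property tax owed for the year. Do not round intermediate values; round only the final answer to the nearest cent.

$15,690.52

Assessed value = $1,079,900 × 0.885 = $955,711.5
Taxable value = $955,711.5 − $52,400 = $903,311.5
Water District: $903,311.5 × 0.0052 = $4,697.2198
Cedarvale Township: $903,311.5 × 0.00187 = $1,689.192505
City of Eastcliff: $903,311.5 × 0.0103 = $9,304.10845
Total = $15,690.520755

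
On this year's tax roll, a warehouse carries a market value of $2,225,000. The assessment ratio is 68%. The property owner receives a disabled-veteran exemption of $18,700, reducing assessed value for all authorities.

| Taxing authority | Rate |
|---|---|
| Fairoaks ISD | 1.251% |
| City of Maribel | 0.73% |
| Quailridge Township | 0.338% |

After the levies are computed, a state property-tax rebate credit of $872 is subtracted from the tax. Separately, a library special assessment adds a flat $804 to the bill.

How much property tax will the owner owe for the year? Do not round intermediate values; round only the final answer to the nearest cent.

$34,584.82

Assessed value = $2,225,000 × 0.68 = $1,513,000
Taxable value = $1,513,000 − $18,700 = $1,494,300
Fairoaks ISD: $1,494,300 × 0.01251 = $18,693.693
City of Maribel: $1,494,300 × 0.0073 = $10,908.39
Quailridge Township: $1,494,300 × 0.00338 = $5,050.734
Levies subtotal = $34,652.817
After credit = $34,652.817 − $872 = $33,780.817
Total = $33,780.817 + $804 = $34,584.817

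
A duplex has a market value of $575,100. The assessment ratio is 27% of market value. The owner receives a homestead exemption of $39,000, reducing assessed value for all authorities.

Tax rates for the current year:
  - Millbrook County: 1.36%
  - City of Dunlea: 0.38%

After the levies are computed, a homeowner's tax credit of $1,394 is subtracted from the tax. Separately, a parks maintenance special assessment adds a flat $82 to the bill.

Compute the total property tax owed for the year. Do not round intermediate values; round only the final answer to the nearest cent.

Assessed value = $575,100 × 0.27 = $155,277
Taxable value = $155,277 − $39,000 = $116,277
Millbrook County: $116,277 × 0.0136 = $1,581.3672
City of Dunlea: $116,277 × 0.0038 = $441.8526
Levies subtotal = $2,023.2198
After credit = $2,023.2198 − $1,394 = $629.2198
Total = $629.2198 + $82 = $711.2198

$711.22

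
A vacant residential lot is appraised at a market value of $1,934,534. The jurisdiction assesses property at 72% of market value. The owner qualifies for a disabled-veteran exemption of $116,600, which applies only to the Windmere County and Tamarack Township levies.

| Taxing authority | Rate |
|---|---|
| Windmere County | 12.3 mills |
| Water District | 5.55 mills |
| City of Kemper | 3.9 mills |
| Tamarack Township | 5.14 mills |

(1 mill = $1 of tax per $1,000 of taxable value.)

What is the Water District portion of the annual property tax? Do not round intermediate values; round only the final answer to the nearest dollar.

$7,730

Assessed value = $1,934,534 × 0.72 = $1,392,864.48
Water District taxable value = $1,392,864.48 (exemption does not apply)
Water District levy = $1,392,864.48 × 0.00555 = $7,730.397864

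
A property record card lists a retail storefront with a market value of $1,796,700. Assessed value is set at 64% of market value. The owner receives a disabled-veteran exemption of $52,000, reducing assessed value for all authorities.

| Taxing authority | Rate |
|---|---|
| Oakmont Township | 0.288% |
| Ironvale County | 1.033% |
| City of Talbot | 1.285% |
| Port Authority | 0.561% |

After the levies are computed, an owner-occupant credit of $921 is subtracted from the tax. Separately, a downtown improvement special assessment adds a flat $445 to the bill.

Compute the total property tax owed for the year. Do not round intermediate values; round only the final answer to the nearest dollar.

$34,294

Assessed value = $1,796,700 × 0.64 = $1,149,888
Taxable value = $1,149,888 − $52,000 = $1,097,888
Oakmont Township: $1,097,888 × 0.00288 = $3,161.91744
Ironvale County: $1,097,888 × 0.01033 = $11,341.18304
City of Talbot: $1,097,888 × 0.01285 = $14,107.8608
Port Authority: $1,097,888 × 0.00561 = $6,159.15168
Levies subtotal = $34,770.11296
After credit = $34,770.11296 − $921 = $33,849.11296
Total = $33,849.11296 + $445 = $34,294.11296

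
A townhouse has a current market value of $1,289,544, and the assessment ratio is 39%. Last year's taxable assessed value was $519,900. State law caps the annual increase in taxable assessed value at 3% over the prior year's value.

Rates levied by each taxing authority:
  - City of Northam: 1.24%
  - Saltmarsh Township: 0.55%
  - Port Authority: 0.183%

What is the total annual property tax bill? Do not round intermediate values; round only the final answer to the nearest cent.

Uncapped assessed value = $1,289,544 × 0.39 = $502,922.16
Cap limit = $519,900 × 1.03 = $535,497
Taxable assessed value = min($502,922.16, $535,497) = $502,922.16 (cap does not bind)
City of Northam: $502,922.16 × 0.0124 = $6,236.234784
Saltmarsh Township: $502,922.16 × 0.0055 = $2,766.07188
Port Authority: $502,922.16 × 0.00183 = $920.3475528
Total = $9,922.6542168

$9,922.65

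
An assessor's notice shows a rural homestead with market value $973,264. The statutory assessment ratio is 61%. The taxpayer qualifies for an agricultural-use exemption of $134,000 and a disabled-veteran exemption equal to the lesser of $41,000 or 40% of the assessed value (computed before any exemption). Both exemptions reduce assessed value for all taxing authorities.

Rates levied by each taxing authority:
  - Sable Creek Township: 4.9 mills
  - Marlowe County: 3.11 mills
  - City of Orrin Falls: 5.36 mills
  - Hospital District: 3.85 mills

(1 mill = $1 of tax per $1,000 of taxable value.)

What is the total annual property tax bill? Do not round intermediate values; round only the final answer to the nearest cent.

$7,209.86

Assessed value = $973,264 × 0.61 = $593,691.04
Disabled-veteran exemption = min($41,000, 40% × $593,691.04) = min($41,000, $237,476.416) = $41,000 (dollar cap binds)
Taxable value = $593,691.04 − $134,000 − $41,000 = $418,691.04
Sable Creek Township: $418,691.04 × 0.0049 = $2,051.586096
Marlowe County: $418,691.04 × 0.00311 = $1,302.1291344
City of Orrin Falls: $418,691.04 × 0.00536 = $2,244.1839744
Hospital District: $418,691.04 × 0.00385 = $1,611.960504
Total = $7,209.8597088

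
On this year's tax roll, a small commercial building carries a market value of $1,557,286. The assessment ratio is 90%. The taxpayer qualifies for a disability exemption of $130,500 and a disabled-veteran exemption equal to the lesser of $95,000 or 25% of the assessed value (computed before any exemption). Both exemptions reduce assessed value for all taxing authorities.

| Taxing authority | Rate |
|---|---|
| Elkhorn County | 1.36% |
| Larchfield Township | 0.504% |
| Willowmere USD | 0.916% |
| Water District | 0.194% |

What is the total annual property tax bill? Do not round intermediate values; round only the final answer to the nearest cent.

Assessed value = $1,557,286 × 0.9 = $1,401,557.4
Disabled-veteran exemption = min($95,000, 25% × $1,401,557.4) = min($95,000, $350,389.35) = $95,000 (dollar cap binds)
Taxable value = $1,401,557.4 − $130,500 − $95,000 = $1,176,057.4
Elkhorn County: $1,176,057.4 × 0.0136 = $15,994.38064
Larchfield Township: $1,176,057.4 × 0.00504 = $5,927.329296
Willowmere USD: $1,176,057.4 × 0.00916 = $10,772.685784
Water District: $1,176,057.4 × 0.00194 = $2,281.551356
Total = $34,975.947076

$34,975.95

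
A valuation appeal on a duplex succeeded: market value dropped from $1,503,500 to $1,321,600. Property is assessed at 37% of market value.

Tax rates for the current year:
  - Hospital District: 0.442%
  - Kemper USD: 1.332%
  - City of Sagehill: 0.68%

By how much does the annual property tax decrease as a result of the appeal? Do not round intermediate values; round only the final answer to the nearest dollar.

Old assessed value = $1,503,500 × 0.37 = $556,295
New assessed value = $1,321,600 × 0.37 = $488,992
Combined rate = 0.00442 + 0.01332 + 0.0068 = 0.02454
Old tax = $556,295 × 0.02454 = $13,651.4793
New tax = $488,992 × 0.02454 = $11,999.86368
Reduction = $13,651.4793 − $11,999.86368 = $1,651.61562

$1,652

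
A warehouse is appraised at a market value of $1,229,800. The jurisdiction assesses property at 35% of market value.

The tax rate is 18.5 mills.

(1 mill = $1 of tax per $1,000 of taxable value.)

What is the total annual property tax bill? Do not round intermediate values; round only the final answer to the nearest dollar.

$7,963

Assessed value = $1,229,800 × 0.35 = $430,430
Tax = $430,430 × 0.0185 = $7,962.955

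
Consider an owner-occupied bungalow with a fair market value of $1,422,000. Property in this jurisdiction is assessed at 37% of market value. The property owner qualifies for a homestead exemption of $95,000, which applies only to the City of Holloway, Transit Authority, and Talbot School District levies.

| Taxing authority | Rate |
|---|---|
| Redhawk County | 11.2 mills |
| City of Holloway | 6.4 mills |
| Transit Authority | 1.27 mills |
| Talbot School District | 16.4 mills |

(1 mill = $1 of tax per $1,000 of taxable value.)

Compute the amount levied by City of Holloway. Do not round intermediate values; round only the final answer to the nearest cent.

$2,759.30

Assessed value = $1,422,000 × 0.37 = $526,140
City of Holloway taxable value = $526,140 − $95,000 = $431,140
City of Holloway levy = $431,140 × 0.0064 = $2,759.296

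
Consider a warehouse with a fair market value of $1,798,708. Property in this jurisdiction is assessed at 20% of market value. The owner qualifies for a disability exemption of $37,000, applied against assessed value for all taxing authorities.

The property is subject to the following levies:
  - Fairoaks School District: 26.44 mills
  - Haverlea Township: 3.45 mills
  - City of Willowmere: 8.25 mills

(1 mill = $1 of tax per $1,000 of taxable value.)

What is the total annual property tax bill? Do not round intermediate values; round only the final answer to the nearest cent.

$12,309.36

Assessed value = $1,798,708 × 0.2 = $359,741.6
Taxable value = $359,741.6 − $37,000 = $322,741.6
Fairoaks School District: $322,741.6 × 0.02644 = $8,533.287904
Haverlea Township: $322,741.6 × 0.00345 = $1,113.45852
City of Willowmere: $322,741.6 × 0.00825 = $2,662.6182
Total = $8,533.287904 + $1,113.45852 + $2,662.6182 = $12,309.364624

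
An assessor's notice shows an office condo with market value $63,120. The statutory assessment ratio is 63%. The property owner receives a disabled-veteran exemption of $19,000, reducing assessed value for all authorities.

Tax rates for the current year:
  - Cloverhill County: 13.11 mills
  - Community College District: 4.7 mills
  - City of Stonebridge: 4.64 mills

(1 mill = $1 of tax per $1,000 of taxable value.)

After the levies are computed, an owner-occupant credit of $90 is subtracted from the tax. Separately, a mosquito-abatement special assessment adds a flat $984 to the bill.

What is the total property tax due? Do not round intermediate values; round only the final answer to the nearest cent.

Assessed value = $63,120 × 0.63 = $39,765.6
Taxable value = $39,765.6 − $19,000 = $20,765.6
Cloverhill County: $20,765.6 × 0.01311 = $272.237016
Community College District: $20,765.6 × 0.0047 = $97.59832
City of Stonebridge: $20,765.6 × 0.00464 = $96.352384
Levies subtotal = $466.18772
After credit = $466.18772 − $90 = $376.18772
Total = $376.18772 + $984 = $1,360.18772

$1,360.19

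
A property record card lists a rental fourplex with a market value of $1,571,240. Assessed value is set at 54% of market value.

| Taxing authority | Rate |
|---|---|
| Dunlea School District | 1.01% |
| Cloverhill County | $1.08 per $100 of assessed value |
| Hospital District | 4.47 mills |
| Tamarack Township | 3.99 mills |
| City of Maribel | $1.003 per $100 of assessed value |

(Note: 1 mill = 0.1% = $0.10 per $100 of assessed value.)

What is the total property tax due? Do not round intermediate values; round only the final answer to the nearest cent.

$33,421.22

Assessed value = $1,571,240 × 0.54 = $848,469.6
Dunlea School District: $848,469.6 × 0.0101 = $8,569.54296
Cloverhill County: $848,469.6 × 0.0108 = $9,163.47168
Hospital District: $848,469.6 × 0.00447 = $3,792.659112
Tamarack Township: $848,469.6 × 0.00399 = $3,385.393704
City of Maribel: $848,469.6 × 0.01003 = $8,510.150088
Total = $33,421.217544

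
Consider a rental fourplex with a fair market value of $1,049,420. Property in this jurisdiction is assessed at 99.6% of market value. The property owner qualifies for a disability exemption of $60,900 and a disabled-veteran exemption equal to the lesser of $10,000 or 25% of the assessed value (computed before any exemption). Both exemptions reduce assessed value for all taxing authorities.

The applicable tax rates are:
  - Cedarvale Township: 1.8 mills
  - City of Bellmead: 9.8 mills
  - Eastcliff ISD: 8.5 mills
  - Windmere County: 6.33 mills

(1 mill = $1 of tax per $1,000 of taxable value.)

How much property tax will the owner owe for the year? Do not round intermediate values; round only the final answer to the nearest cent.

$25,751.34

Assessed value = $1,049,420 × 0.996 = $1,045,222.32
Disabled-veteran exemption = min($10,000, 25% × $1,045,222.32) = min($10,000, $261,305.58) = $10,000 (dollar cap binds)
Taxable value = $1,045,222.32 − $60,900 − $10,000 = $974,322.32
Cedarvale Township: $974,322.32 × 0.0018 = $1,753.780176
City of Bellmead: $974,322.32 × 0.0098 = $9,548.358736
Eastcliff ISD: $974,322.32 × 0.0085 = $8,281.73972
Windmere County: $974,322.32 × 0.00633 = $6,167.4602856
Total = $25,751.3389176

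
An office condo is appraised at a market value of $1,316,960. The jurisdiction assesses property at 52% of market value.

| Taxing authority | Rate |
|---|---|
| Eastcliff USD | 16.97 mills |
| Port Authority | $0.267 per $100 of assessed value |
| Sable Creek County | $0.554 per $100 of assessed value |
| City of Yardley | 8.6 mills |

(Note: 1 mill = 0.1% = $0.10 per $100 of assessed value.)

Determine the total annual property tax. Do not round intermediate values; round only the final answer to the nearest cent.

Assessed value = $1,316,960 × 0.52 = $684,819.2
Eastcliff USD: $684,819.2 × 0.01697 = $11,621.381824
Port Authority: $684,819.2 × 0.00267 = $1,828.467264
Sable Creek County: $684,819.2 × 0.00554 = $3,793.898368
City of Yardley: $684,819.2 × 0.0086 = $5,889.44512
Total = $23,133.192576

$23,133.19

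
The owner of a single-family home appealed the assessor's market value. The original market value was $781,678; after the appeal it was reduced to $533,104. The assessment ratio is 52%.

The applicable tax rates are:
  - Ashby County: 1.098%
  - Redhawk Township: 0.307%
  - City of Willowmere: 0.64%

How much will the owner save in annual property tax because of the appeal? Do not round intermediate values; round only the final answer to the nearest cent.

$2,643.34

Old assessed value = $781,678 × 0.52 = $406,472.56
New assessed value = $533,104 × 0.52 = $277,214.08
Combined rate = 0.01098 + 0.00307 + 0.0064 = 0.02045
Old tax = $406,472.56 × 0.02045 = $8,312.363852
New tax = $277,214.08 × 0.02045 = $5,669.027936
Reduction = $8,312.363852 − $5,669.027936 = $2,643.335916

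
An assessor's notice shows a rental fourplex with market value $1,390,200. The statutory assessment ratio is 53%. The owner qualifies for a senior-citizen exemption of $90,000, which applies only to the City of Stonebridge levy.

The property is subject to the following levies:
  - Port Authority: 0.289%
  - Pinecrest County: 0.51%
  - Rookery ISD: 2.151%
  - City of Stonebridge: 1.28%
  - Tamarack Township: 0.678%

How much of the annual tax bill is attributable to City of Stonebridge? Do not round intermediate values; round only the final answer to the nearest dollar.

$8,279

Assessed value = $1,390,200 × 0.53 = $736,806
City of Stonebridge taxable value = $736,806 − $90,000 = $646,806
City of Stonebridge levy = $646,806 × 0.0128 = $8,279.1168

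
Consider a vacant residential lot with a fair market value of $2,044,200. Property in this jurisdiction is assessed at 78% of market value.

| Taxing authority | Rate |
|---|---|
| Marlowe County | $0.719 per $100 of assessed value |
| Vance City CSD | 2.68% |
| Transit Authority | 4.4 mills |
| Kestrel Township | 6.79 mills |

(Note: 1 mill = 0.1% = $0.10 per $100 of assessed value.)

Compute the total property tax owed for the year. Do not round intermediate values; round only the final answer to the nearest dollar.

Assessed value = $2,044,200 × 0.78 = $1,594,476
Marlowe County: $1,594,476 × 0.00719 = $11,464.28244
Vance City CSD: $1,594,476 × 0.0268 = $42,731.9568
Transit Authority: $1,594,476 × 0.0044 = $7,015.6944
Kestrel Township: $1,594,476 × 0.00679 = $10,826.49204
Total = $72,038.42568

$72,038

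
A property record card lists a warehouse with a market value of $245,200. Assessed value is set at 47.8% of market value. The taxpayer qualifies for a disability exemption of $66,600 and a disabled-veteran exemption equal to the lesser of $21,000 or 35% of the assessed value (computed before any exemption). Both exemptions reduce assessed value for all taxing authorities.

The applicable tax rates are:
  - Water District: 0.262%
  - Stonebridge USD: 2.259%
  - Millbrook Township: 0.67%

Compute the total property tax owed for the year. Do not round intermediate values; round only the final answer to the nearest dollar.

Assessed value = $245,200 × 0.478 = $117,205.6
Disabled-veteran exemption = min($21,000, 35% × $117,205.6) = min($21,000, $41,021.96) = $21,000 (dollar cap binds)
Taxable value = $117,205.6 − $66,600 − $21,000 = $29,605.6
Water District: $29,605.6 × 0.00262 = $77.566672
Stonebridge USD: $29,605.6 × 0.02259 = $668.790504
Millbrook Township: $29,605.6 × 0.0067 = $198.35752
Total = $944.714696

$945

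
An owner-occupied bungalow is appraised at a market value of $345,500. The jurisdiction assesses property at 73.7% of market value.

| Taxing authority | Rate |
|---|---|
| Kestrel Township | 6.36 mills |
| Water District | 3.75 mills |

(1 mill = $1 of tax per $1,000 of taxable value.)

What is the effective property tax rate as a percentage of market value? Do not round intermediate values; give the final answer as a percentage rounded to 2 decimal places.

0.75%

Assessed value = $345,500 × 0.737 = $254,633.5
Kestrel Township: $254,633.5 × 0.00636 = $1,619.46906
Water District: $254,633.5 × 0.00375 = $954.875625
Total tax = $2,574.344685
Effective rate = $2,574.344685 ÷ $345,500 = 0.75% of market value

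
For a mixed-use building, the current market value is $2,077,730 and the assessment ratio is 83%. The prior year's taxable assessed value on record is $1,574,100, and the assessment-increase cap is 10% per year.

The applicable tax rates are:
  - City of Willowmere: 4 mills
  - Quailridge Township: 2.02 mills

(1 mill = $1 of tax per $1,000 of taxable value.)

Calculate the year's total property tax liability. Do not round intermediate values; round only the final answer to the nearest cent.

$10,381.59

Uncapped assessed value = $2,077,730 × 0.83 = $1,724,515.9
Cap limit = $1,574,100 × 1.1 = $1,731,510
Taxable assessed value = min($1,724,515.9, $1,731,510) = $1,724,515.9 (cap does not bind)
City of Willowmere: $1,724,515.9 × 0.004 = $6,898.0636
Quailridge Township: $1,724,515.9 × 0.00202 = $3,483.522118
Total = $10,381.585718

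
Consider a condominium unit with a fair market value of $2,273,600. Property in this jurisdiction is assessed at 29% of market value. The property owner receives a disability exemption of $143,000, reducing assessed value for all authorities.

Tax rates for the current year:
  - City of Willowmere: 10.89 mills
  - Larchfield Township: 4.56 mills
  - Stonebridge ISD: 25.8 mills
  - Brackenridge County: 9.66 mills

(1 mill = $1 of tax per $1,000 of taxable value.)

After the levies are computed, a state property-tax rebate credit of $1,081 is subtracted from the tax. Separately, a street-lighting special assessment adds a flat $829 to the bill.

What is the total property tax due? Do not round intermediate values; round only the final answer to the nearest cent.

Assessed value = $2,273,600 × 0.29 = $659,344
Taxable value = $659,344 − $143,000 = $516,344
City of Willowmere: $516,344 × 0.01089 = $5,622.98616
Larchfield Township: $516,344 × 0.00456 = $2,354.52864
Stonebridge ISD: $516,344 × 0.0258 = $13,321.6752
Brackenridge County: $516,344 × 0.00966 = $4,987.88304
Levies subtotal = $26,287.07304
After credit = $26,287.07304 − $1,081 = $25,206.07304
Total = $25,206.07304 + $829 = $26,035.07304

$26,035.07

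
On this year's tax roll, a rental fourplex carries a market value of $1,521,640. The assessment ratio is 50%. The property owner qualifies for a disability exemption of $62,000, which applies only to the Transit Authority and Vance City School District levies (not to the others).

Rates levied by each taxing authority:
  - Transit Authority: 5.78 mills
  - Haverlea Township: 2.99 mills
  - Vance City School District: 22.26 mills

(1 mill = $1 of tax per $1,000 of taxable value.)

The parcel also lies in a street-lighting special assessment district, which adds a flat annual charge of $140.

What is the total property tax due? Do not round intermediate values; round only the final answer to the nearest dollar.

$22,010

Assessed value = $1,521,640 × 0.5 = $760,820
Transit Authority: ($760,820 − $62,000) × 0.00578 = $698,820 × 0.00578 = $4,039.1796
Haverlea Township: $760,820 × 0.00299 = $2,274.8518
Vance City School District: ($760,820 − $62,000) × 0.02226 = $698,820 × 0.02226 = $15,555.7332
Levies subtotal = $21,869.7646
Total = $21,869.7646 + $140 = $22,009.7646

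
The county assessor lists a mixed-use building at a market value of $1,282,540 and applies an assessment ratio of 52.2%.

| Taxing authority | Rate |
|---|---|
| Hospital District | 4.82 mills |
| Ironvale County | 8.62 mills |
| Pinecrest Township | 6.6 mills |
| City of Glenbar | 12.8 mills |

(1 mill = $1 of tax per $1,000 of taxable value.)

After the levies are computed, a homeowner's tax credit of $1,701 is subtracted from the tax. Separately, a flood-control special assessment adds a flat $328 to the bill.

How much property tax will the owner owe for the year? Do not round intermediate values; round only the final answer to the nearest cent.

Assessed value = $1,282,540 × 0.522 = $669,485.88
Hospital District: $669,485.88 × 0.00482 = $3,226.9219416
Ironvale County: $669,485.88 × 0.00862 = $5,770.9682856
Pinecrest Township: $669,485.88 × 0.0066 = $4,418.606808
City of Glenbar: $669,485.88 × 0.0128 = $8,569.419264
Levies subtotal = $21,985.9162992
After credit = $21,985.9162992 − $1,701 = $20,284.9162992
Total = $20,284.9162992 + $328 = $20,612.9162992

$20,612.92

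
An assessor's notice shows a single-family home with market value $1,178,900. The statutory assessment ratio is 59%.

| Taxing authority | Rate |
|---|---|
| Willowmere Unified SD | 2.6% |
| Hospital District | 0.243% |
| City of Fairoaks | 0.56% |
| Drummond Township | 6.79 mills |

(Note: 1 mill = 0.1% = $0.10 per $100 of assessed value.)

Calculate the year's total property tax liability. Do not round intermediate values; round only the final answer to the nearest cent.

$28,392.39

Assessed value = $1,178,900 × 0.59 = $695,551
Willowmere Unified SD: $695,551 × 0.026 = $18,084.326
Hospital District: $695,551 × 0.00243 = $1,690.18893
City of Fairoaks: $695,551 × 0.0056 = $3,895.0856
Drummond Township: $695,551 × 0.00679 = $4,722.79129
Total = $28,392.39182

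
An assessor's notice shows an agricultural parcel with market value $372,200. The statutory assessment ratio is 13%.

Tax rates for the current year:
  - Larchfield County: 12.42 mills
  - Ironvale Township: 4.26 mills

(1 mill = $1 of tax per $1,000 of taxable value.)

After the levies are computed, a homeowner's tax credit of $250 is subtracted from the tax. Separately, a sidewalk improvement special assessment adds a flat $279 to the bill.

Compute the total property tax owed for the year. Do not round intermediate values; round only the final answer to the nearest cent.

$836.08

Assessed value = $372,200 × 0.13 = $48,386
Larchfield County: $48,386 × 0.01242 = $600.95412
Ironvale Township: $48,386 × 0.00426 = $206.12436
Levies subtotal = $807.07848
After credit = $807.07848 − $250 = $557.07848
Total = $557.07848 + $279 = $836.07848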